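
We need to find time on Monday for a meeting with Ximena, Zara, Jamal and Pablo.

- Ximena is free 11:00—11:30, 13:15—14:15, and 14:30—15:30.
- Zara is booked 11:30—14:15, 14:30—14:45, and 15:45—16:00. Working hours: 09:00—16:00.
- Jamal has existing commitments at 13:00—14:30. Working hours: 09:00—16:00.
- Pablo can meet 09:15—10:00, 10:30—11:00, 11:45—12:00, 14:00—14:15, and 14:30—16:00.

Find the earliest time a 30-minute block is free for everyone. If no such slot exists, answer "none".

14:45

Zara free within 09:00–16:00: 09:00–11:30, 14:15–14:30, 14:45–15:45.
Jamal free within 09:00–16:00: 09:00–13:00, 14:30–16:00.
Ximena ∩ Zara: 11:00–11:30, 14:45–15:30.
Ximena ∩ Zara ∩ Jamal: 11:00–11:30, 14:45–15:30.
Ximena ∩ Zara ∩ Jamal ∩ Pablo: 14:45–15:30.
Windows ≥ 30 min: 14:45–15:30.
Earliest such window starts at 14:45.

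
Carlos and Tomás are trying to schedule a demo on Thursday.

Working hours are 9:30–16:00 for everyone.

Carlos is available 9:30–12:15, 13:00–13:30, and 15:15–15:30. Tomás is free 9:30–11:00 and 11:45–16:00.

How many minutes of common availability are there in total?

Carlos ∩ Tomás: 09:30–11:00, 11:45–12:15, 13:00–13:30, 15:15–15:30.
Total common minutes: 90 + 30 + 30 + 15 = 165.

165 minutes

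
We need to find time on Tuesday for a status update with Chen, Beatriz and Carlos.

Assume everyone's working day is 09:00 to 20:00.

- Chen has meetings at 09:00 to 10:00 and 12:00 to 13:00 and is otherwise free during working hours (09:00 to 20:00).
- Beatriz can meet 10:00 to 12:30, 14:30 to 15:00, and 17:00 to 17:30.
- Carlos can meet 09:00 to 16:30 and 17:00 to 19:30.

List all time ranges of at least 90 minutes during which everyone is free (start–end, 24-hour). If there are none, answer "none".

10:00–12:00

Chen free within 09:00–20:00: 10:00–12:00, 13:00–20:00.
Chen ∩ Beatriz: 10:00–12:00, 14:30–15:00, 17:00–17:30.
Chen ∩ Beatriz ∩ Carlos: 10:00–12:00, 14:30–15:00, 17:00–17:30.
Windows ≥ 90 min: 10:00–12:00.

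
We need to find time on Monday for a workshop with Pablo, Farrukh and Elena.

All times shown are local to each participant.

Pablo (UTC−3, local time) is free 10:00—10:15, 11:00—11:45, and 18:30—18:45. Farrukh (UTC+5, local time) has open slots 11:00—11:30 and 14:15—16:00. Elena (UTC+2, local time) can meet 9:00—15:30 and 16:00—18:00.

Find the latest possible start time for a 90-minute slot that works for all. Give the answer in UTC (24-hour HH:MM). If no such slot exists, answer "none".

Pablo → UTC: 13:00–13:15, 14:00–14:45, 21:30–21:45.
Farrukh → UTC: 06:00–06:30, 09:15–11:00.
Elena → UTC: 07:00–13:30, 14:00–16:00.
Pablo ∩ Farrukh: (none).
Pablo ∩ Farrukh ∩ Elena: (none).
Windows ≥ 90 min: (none).

none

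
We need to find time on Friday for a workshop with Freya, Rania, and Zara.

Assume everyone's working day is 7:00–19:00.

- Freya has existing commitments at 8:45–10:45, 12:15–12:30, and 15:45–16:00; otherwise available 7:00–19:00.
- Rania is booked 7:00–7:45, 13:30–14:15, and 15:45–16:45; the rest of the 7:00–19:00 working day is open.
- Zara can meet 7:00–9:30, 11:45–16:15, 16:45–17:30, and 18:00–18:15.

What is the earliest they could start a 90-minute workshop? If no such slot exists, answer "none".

14:15

Freya free within 07:00–19:00: 07:00–08:45, 10:45–12:15, 12:30–15:45, 16:00–19:00.
Rania free within 07:00–19:00: 07:45–13:30, 14:15–15:45, 16:45–19:00.
Freya ∩ Rania: 07:45–08:45, 10:45–12:15, 12:30–13:30, 14:15–15:45, 16:45–19:00.
Freya ∩ Rania ∩ Zara: 07:45–08:45, 11:45–12:15, 12:30–13:30, 14:15–15:45, 16:45–17:30, 18:00–18:15.
Windows ≥ 90 min: 14:15–15:45.
Earliest such window starts at 14:15.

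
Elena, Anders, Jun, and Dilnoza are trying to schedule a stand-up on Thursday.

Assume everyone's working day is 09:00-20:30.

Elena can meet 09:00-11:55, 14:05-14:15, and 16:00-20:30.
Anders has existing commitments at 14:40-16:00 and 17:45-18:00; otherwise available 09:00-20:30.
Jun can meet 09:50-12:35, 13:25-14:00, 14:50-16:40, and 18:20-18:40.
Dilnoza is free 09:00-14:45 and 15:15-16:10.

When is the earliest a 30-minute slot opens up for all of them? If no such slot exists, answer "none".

09:50

Anders free within 09:00–20:30: 09:00–14:40, 16:00–17:45, 18:00–20:30.
Elena ∩ Anders: 09:00–11:55, 14:05–14:15, 16:00–17:45, 18:00–20:30.
Elena ∩ Anders ∩ Jun: 09:50–11:55, 16:00–16:40, 18:20–18:40.
Elena ∩ Anders ∩ Jun ∩ Dilnoza: 09:50–11:55, 16:00–16:10.
Windows ≥ 30 min: 09:50–11:55.
Earliest such window starts at 09:50.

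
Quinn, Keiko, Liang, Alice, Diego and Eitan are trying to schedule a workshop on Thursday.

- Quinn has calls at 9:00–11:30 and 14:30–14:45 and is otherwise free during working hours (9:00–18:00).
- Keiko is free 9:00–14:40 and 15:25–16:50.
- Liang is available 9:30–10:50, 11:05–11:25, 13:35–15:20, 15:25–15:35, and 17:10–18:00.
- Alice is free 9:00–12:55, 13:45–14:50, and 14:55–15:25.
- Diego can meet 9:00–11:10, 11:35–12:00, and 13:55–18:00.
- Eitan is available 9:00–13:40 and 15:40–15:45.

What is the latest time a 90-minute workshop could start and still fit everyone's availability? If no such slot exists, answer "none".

Quinn free within 09:00–18:00: 11:30–14:30, 14:45–18:00.
Quinn ∩ Keiko: 11:30–14:30, 15:25–16:50.
Quinn ∩ Keiko ∩ Liang: 13:35–14:30, 15:25–15:35.
Quinn ∩ Keiko ∩ Liang ∩ Alice: 13:45–14:30.
Quinn ∩ Keiko ∩ Liang ∩ Alice ∩ Diego: 13:55–14:30.
Quinn ∩ Keiko ∩ Liang ∩ Alice ∩ Diego ∩ Eitan: (none).
Windows ≥ 90 min: (none).

none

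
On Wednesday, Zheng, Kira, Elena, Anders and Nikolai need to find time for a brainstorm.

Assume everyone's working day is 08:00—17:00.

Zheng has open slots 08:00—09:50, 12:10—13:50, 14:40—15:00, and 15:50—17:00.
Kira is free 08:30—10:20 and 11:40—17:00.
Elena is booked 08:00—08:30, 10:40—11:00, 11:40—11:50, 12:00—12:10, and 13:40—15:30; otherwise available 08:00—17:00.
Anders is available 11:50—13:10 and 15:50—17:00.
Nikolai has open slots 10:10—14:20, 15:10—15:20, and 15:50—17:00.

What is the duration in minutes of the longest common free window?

Elena free within 08:00–17:00: 08:30–10:40, 11:00–11:40, 11:50–12:00, 12:10–13:40, 15:30–17:00.
Zheng ∩ Kira: 08:30–09:50, 12:10–13:50, 14:40–15:00, 15:50–17:00.
Zheng ∩ Kira ∩ Elena: 08:30–09:50, 12:10–13:40, 15:50–17:00.
Zheng ∩ Kira ∩ Elena ∩ Anders: 12:10–13:10, 15:50–17:00.
Zheng ∩ Kira ∩ Elena ∩ Anders ∩ Nikolai: 12:10–13:10, 15:50–17:00.
Common window lengths: 60, 70 min; longest is 70.

70 minutes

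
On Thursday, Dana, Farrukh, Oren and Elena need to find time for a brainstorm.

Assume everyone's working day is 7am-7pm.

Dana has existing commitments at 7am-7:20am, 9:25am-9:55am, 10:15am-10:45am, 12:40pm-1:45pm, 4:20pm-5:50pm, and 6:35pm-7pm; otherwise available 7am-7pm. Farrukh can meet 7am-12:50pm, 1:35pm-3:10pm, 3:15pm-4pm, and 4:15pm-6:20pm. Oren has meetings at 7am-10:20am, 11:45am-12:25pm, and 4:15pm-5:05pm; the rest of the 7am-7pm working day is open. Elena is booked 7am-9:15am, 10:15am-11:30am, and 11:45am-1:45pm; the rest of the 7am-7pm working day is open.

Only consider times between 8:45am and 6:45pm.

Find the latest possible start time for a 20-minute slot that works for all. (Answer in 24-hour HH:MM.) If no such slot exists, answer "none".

Dana free within 07:00–19:00: 07:20–09:25, 09:55–10:15, 10:45–12:40, 13:45–16:20, 17:50–18:35.
Oren free within 07:00–19:00: 10:20–11:45, 12:25–16:15, 17:05–19:00.
Elena free within 07:00–19:00: 09:15–10:15, 11:30–11:45, 13:45–19:00.
Dana ∩ Farrukh: 07:20–09:25, 09:55–10:15, 10:45–12:40, 13:45–15:10, 15:15–16:00, 16:15–16:20, 17:50–18:20.
Dana ∩ Farrukh ∩ Oren: 10:45–11:45, 12:25–12:40, 13:45–15:10, 15:15–16:00, 17:50–18:20.
Dana ∩ Farrukh ∩ Oren ∩ Elena: 11:30–11:45, 13:45–15:10, 15:15–16:00, 17:50–18:20.
Restricted to 08:45–18:45: 11:30–11:45, 13:45–15:10, 15:15–16:00, 17:50–18:20.
Windows ≥ 20 min: 13:45–15:10, 15:15–16:00, 17:50–18:20.
Latest start in the last window 17:50–18:20 is 18:20 − 20 min = 18:00.

18:00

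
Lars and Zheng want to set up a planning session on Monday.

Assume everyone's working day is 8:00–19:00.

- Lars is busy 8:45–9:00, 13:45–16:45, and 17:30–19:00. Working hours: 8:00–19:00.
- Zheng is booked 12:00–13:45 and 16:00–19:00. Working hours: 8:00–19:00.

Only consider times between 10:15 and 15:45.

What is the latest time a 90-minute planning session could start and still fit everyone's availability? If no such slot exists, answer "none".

10:30

Lars free within 08:00–19:00: 08:00–08:45, 09:00–13:45, 16:45–17:30.
Zheng free within 08:00–19:00: 08:00–12:00, 13:45–16:00.
Lars ∩ Zheng: 08:00–08:45, 09:00–12:00.
Restricted to 10:15–15:45: 10:15–12:00.
Windows ≥ 90 min: 10:15–12:00.
Latest start in the last window 10:15–12:00 is 12:00 − 90 min = 10:30.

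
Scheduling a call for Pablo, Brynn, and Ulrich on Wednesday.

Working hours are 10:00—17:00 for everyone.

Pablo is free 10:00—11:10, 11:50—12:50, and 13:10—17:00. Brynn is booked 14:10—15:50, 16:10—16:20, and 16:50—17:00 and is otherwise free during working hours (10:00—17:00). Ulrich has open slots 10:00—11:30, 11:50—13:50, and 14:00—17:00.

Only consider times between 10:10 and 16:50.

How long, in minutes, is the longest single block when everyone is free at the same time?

Brynn free within 10:00–17:00: 10:00–14:10, 15:50–16:10, 16:20–16:50.
Pablo ∩ Brynn: 10:00–11:10, 11:50–12:50, 13:10–14:10, 15:50–16:10, 16:20–16:50.
Pablo ∩ Brynn ∩ Ulrich: 10:00–11:10, 11:50–12:50, 13:10–13:50, 14:00–14:10, 15:50–16:10, 16:20–16:50.
Restricted to 10:10–16:50: 10:10–11:10, 11:50–12:50, 13:10–13:50, 14:00–14:10, 15:50–16:10, 16:20–16:50.
Common window lengths: 60, 60, 40, 10, 20, 30 min; longest is 60.

60 minutes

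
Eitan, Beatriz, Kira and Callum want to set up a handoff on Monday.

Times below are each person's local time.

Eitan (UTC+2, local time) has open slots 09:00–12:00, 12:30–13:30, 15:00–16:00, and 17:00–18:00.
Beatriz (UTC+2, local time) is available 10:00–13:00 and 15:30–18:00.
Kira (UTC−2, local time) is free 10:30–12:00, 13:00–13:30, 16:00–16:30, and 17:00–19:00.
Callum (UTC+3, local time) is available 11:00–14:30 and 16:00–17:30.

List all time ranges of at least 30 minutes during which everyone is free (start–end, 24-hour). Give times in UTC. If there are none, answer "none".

13:30–14:00

Eitan → UTC: 07:00–10:00, 10:30–11:30, 13:00–14:00, 15:00–16:00.
Beatriz → UTC: 08:00–11:00, 13:30–16:00.
Kira → UTC: 12:30–14:00, 15:00–15:30, 18:00–18:30, 19:00–21:00.
Callum → UTC: 08:00–11:30, 13:00–14:30.
Eitan ∩ Beatriz: 08:00–10:00, 10:30–11:00, 13:30–14:00, 15:00–16:00.
Eitan ∩ Beatriz ∩ Kira: 13:30–14:00, 15:00–15:30.
Eitan ∩ Beatriz ∩ Kira ∩ Callum: 13:30–14:00.
Windows ≥ 30 min: 13:30–14:00.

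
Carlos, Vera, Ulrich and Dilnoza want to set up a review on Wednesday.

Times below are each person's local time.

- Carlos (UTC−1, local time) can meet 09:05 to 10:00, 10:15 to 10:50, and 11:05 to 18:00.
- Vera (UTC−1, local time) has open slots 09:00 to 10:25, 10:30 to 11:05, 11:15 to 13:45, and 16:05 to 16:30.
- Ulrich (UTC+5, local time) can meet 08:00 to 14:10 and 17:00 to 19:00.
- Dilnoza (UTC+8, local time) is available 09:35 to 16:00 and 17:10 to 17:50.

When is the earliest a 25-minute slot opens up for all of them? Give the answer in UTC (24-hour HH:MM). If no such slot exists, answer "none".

none

Carlos → UTC: 10:05–11:00, 11:15–11:50, 12:05–19:00.
Vera → UTC: 10:00–11:25, 11:30–12:05, 12:15–14:45, 17:05–17:30.
Ulrich → UTC: 03:00–09:10, 12:00–14:00.
Dilnoza → UTC: 01:35–08:00, 09:10–09:50.
Carlos ∩ Vera: 10:05–11:00, 11:15–11:25, 11:30–11:50, 12:15–14:45, 17:05–17:30.
Carlos ∩ Vera ∩ Ulrich: 12:15–14:00.
Carlos ∩ Vera ∩ Ulrich ∩ Dilnoza: (none).
Windows ≥ 25 min: (none).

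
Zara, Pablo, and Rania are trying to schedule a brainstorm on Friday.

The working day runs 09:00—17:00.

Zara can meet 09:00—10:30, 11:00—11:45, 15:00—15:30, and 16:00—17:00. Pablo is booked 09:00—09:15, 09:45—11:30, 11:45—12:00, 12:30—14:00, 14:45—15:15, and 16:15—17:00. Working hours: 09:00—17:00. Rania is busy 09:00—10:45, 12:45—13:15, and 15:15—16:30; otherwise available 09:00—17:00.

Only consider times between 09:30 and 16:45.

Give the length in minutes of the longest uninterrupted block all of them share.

Pablo free within 09:00–17:00: 09:15–09:45, 11:30–11:45, 12:00–12:30, 14:00–14:45, 15:15–16:15.
Rania free within 09:00–17:00: 10:45–12:45, 13:15–15:15, 16:30–17:00.
Zara ∩ Pablo: 09:15–09:45, 11:30–11:45, 15:15–15:30, 16:00–16:15.
Zara ∩ Pablo ∩ Rania: 11:30–11:45.
Restricted to 09:30–16:45: 11:30–11:45.
Single common window of 15 minutes.

15 minutes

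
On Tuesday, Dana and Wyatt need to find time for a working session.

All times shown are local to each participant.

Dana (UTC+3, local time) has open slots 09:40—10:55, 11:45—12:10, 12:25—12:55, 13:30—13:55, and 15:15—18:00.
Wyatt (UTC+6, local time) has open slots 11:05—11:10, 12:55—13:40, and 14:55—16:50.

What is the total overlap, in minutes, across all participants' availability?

110 minutes

Dana → UTC: 06:40–07:55, 08:45–09:10, 09:25–09:55, 10:30–10:55, 12:15–15:00.
Wyatt → UTC: 05:05–05:10, 06:55–07:40, 08:55–10:50.
Dana ∩ Wyatt: 06:55–07:40, 08:55–09:10, 09:25–09:55, 10:30–10:50.
Total common minutes: 45 + 15 + 30 + 20 = 110.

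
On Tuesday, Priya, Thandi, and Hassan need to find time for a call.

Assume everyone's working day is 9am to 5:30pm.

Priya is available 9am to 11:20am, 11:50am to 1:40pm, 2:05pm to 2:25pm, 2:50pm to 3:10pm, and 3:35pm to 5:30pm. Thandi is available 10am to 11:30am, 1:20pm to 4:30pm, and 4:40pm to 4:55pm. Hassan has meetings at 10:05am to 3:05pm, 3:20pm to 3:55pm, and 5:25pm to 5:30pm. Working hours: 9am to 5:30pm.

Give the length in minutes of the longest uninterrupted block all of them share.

35 minutes

Hassan free within 09:00–17:30: 09:00–10:05, 15:05–15:20, 15:55–17:25.
Priya ∩ Thandi: 10:00–11:20, 13:20–13:40, 14:05–14:25, 14:50–15:10, 15:35–16:30, 16:40–16:55.
Priya ∩ Thandi ∩ Hassan: 10:00–10:05, 15:05–15:10, 15:55–16:30, 16:40–16:55.
Common window lengths: 5, 5, 35, 15 min; longest is 35.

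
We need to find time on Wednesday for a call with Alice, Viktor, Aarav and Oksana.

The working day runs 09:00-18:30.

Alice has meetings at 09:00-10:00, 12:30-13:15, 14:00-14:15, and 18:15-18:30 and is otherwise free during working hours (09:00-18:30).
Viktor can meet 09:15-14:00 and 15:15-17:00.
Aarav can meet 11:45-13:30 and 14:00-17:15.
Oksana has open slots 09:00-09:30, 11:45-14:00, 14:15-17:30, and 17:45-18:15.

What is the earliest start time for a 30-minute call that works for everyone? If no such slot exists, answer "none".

Alice free within 09:00–18:30: 10:00–12:30, 13:15–14:00, 14:15–18:15.
Alice ∩ Viktor: 10:00–12:30, 13:15–14:00, 15:15–17:00.
Alice ∩ Viktor ∩ Aarav: 11:45–12:30, 13:15–13:30, 15:15–17:00.
Alice ∩ Viktor ∩ Aarav ∩ Oksana: 11:45–12:30, 13:15–13:30, 15:15–17:00.
Windows ≥ 30 min: 11:45–12:30, 15:15–17:00.
Earliest such window starts at 11:45.

11:45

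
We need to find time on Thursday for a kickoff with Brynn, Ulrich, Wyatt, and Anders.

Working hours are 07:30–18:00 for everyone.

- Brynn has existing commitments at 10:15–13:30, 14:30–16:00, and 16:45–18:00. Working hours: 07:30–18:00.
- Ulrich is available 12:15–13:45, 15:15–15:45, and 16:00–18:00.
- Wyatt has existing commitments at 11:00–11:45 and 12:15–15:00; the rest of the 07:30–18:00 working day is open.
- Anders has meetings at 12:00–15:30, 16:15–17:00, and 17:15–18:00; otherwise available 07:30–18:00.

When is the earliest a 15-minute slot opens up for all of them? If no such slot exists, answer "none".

Brynn free within 07:30–18:00: 07:30–10:15, 13:30–14:30, 16:00–16:45.
Wyatt free within 07:30–18:00: 07:30–11:00, 11:45–12:15, 15:00–18:00.
Anders free within 07:30–18:00: 07:30–12:00, 15:30–16:15, 17:00–17:15.
Brynn ∩ Ulrich: 13:30–13:45, 16:00–16:45.
Brynn ∩ Ulrich ∩ Wyatt: 16:00–16:45.
Brynn ∩ Ulrich ∩ Wyatt ∩ Anders: 16:00–16:15.
Windows ≥ 15 min: 16:00–16:15.
Earliest such window starts at 16:00.

16:00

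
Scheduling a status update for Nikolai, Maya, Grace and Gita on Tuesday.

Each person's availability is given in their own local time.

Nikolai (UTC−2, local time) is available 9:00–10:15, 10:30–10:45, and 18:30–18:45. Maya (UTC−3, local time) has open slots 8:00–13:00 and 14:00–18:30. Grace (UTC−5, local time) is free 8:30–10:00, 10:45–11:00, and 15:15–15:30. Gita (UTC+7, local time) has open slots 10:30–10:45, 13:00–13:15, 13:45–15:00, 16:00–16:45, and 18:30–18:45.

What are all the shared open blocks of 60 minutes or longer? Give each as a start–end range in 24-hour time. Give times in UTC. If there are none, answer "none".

Nikolai → UTC: 11:00–12:15, 12:30–12:45, 20:30–20:45.
Maya → UTC: 11:00–16:00, 17:00–21:30.
Grace → UTC: 13:30–15:00, 15:45–16:00, 20:15–20:30.
Gita → UTC: 03:30–03:45, 06:00–06:15, 06:45–08:00, 09:00–09:45, 11:30–11:45.
Nikolai ∩ Maya: 11:00–12:15, 12:30–12:45, 20:30–20:45.
Nikolai ∩ Maya ∩ Grace: (none).
Nikolai ∩ Maya ∩ Grace ∩ Gita: (none).
Windows ≥ 60 min: (none).

none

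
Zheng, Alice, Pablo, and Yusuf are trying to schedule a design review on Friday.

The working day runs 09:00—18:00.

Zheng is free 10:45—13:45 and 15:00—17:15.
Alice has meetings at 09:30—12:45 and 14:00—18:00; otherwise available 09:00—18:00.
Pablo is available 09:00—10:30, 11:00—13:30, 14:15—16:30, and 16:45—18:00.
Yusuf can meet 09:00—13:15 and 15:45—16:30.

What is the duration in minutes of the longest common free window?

30 minutes

Alice free within 09:00–18:00: 09:00–09:30, 12:45–14:00.
Zheng ∩ Alice: 12:45–13:45.
Zheng ∩ Alice ∩ Pablo: 12:45–13:30.
Zheng ∩ Alice ∩ Pablo ∩ Yusuf: 12:45–13:15.
Single common window of 30 minutes.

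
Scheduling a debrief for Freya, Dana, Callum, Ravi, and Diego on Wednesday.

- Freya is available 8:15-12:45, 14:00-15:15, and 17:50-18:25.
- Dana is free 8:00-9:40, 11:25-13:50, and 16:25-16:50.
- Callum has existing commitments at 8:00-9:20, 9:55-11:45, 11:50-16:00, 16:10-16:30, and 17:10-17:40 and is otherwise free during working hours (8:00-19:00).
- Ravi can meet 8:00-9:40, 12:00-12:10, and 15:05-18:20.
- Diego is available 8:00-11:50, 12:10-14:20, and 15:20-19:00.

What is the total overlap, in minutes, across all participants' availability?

Callum free within 08:00–19:00: 09:20–09:55, 11:45–11:50, 16:00–16:10, 16:30–17:10, 17:40–19:00.
Freya ∩ Dana: 08:15–09:40, 11:25–12:45.
Freya ∩ Dana ∩ Callum: 09:20–09:40, 11:45–11:50.
Freya ∩ Dana ∩ Callum ∩ Ravi: 09:20–09:40.
Freya ∩ Dana ∩ Callum ∩ Ravi ∩ Diego: 09:20–09:40.
Total common minutes: 20.

20 minutes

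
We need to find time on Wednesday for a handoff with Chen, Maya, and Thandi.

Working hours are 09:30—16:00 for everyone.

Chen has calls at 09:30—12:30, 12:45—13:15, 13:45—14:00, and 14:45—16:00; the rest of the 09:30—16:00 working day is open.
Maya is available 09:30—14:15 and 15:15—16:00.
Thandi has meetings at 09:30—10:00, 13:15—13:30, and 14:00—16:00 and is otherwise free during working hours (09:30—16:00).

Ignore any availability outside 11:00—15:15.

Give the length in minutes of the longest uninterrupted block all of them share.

15 minutes

Chen free within 09:30–16:00: 12:30–12:45, 13:15–13:45, 14:00–14:45.
Thandi free within 09:30–16:00: 10:00–13:15, 13:30–14:00.
Chen ∩ Maya: 12:30–12:45, 13:15–13:45, 14:00–14:15.
Chen ∩ Maya ∩ Thandi: 12:30–12:45, 13:30–13:45.
Restricted to 11:00–15:15: 12:30–12:45, 13:30–13:45.
Common window lengths: 15, 15 min; longest is 15.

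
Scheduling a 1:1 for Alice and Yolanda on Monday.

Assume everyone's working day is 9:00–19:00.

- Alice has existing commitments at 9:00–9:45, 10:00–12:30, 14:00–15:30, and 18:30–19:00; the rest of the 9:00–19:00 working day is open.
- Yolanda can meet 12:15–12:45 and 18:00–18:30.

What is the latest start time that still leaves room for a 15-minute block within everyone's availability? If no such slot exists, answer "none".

Alice free within 09:00–19:00: 09:45–10:00, 12:30–14:00, 15:30–18:30.
Alice ∩ Yolanda: 12:30–12:45, 18:00–18:30.
Windows ≥ 15 min: 12:30–12:45, 18:00–18:30.
Latest start in the last window 18:00–18:30 is 18:30 − 15 min = 18:15.

18:15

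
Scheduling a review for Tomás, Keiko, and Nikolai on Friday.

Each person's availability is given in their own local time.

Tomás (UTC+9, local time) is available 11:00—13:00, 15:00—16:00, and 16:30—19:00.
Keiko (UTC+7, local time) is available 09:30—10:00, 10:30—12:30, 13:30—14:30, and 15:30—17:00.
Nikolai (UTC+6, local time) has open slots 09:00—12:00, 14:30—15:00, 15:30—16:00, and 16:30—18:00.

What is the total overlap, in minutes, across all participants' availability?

90 minutes

Tomás → UTC: 02:00–04:00, 06:00–07:00, 07:30–10:00.
Keiko → UTC: 02:30–03:00, 03:30–05:30, 06:30–07:30, 08:30–10:00.
Nikolai → UTC: 03:00–06:00, 08:30–09:00, 09:30–10:00, 10:30–12:00.
Tomás ∩ Keiko: 02:30–03:00, 03:30–04:00, 06:30–07:00, 08:30–10:00.
Tomás ∩ Keiko ∩ Nikolai: 03:30–04:00, 08:30–09:00, 09:30–10:00.
Total common minutes: 30 + 30 + 30 = 90.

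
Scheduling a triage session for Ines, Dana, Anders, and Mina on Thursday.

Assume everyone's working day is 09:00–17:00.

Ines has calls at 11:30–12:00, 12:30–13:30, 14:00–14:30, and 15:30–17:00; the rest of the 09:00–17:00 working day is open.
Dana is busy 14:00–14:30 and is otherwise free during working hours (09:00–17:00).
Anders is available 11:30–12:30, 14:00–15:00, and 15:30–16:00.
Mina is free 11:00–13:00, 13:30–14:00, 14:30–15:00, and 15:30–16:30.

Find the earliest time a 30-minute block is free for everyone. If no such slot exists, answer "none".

Ines free within 09:00–17:00: 09:00–11:30, 12:00–12:30, 13:30–14:00, 14:30–15:30.
Dana free within 09:00–17:00: 09:00–14:00, 14:30–17:00.
Ines ∩ Dana: 09:00–11:30, 12:00–12:30, 13:30–14:00, 14:30–15:30.
Ines ∩ Dana ∩ Anders: 12:00–12:30, 14:30–15:00.
Ines ∩ Dana ∩ Anders ∩ Mina: 12:00–12:30, 14:30–15:00.
Windows ≥ 30 min: 12:00–12:30, 14:30–15:00.
Earliest such window starts at 12:00.

12:00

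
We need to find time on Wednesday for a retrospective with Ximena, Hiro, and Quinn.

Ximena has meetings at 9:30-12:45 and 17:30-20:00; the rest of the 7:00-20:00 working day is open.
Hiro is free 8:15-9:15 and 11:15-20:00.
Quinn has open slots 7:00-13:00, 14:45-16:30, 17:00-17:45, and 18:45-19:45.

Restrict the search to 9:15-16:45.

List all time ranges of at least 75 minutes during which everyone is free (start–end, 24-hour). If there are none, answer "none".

Ximena free within 07:00–20:00: 07:00–09:30, 12:45–17:30.
Ximena ∩ Hiro: 08:15–09:15, 12:45–17:30.
Ximena ∩ Hiro ∩ Quinn: 08:15–09:15, 12:45–13:00, 14:45–16:30, 17:00–17:30.
Restricted to 09:15–16:45: 12:45–13:00, 14:45–16:30.
Windows ≥ 75 min: 14:45–16:30.

14:45–16:30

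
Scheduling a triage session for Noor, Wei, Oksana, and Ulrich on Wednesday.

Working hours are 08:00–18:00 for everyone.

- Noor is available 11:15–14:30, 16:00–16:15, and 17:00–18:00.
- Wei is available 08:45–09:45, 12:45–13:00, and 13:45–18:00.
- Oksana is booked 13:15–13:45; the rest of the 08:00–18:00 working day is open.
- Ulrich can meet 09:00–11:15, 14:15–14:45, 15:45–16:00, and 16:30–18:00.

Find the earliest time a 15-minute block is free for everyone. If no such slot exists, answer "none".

Oksana free within 08:00–18:00: 08:00–13:15, 13:45–18:00.
Noor ∩ Wei: 12:45–13:00, 13:45–14:30, 16:00–16:15, 17:00–18:00.
Noor ∩ Wei ∩ Oksana: 12:45–13:00, 13:45–14:30, 16:00–16:15, 17:00–18:00.
Noor ∩ Wei ∩ Oksana ∩ Ulrich: 14:15–14:30, 17:00–18:00.
Windows ≥ 15 min: 14:15–14:30, 17:00–18:00.
Earliest such window starts at 14:15.

14:15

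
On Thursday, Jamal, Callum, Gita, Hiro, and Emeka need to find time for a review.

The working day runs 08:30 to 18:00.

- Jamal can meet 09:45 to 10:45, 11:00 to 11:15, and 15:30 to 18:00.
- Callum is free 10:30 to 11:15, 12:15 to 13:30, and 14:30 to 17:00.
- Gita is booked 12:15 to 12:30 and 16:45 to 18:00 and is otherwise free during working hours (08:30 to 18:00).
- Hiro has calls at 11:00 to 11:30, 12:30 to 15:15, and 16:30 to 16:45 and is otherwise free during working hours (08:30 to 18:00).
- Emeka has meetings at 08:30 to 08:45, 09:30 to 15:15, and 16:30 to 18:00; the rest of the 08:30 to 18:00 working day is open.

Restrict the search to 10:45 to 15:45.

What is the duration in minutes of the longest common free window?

15 minutes

Gita free within 08:30–18:00: 08:30–12:15, 12:30–16:45.
Hiro free within 08:30–18:00: 08:30–11:00, 11:30–12:30, 15:15–16:30, 16:45–18:00.
Emeka free within 08:30–18:00: 08:45–09:30, 15:15–16:30.
Jamal ∩ Callum: 10:30–10:45, 11:00–11:15, 15:30–17:00.
Jamal ∩ Callum ∩ Gita: 10:30–10:45, 11:00–11:15, 15:30–16:45.
Jamal ∩ Callum ∩ Gita ∩ Hiro: 10:30–10:45, 15:30–16:30.
Jamal ∩ Callum ∩ Gita ∩ Hiro ∩ Emeka: 15:30–16:30.
Restricted to 10:45–15:45: 15:30–15:45.
Single common window of 15 minutes.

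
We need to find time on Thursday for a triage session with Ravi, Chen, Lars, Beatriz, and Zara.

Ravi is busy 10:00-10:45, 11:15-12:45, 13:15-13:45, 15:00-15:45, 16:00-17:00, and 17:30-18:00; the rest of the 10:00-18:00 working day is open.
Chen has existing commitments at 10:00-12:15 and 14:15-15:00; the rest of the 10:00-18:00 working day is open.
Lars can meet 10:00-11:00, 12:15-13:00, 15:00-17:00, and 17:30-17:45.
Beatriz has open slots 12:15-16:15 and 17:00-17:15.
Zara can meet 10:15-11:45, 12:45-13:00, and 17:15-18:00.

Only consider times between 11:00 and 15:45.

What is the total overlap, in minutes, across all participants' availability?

Ravi free within 10:00–18:00: 10:45–11:15, 12:45–13:15, 13:45–15:00, 15:45–16:00, 17:00–17:30.
Chen free within 10:00–18:00: 12:15–14:15, 15:00–18:00.
Ravi ∩ Chen: 12:45–13:15, 13:45–14:15, 15:45–16:00, 17:00–17:30.
Ravi ∩ Chen ∩ Lars: 12:45–13:00, 15:45–16:00.
Ravi ∩ Chen ∩ Lars ∩ Beatriz: 12:45–13:00, 15:45–16:00.
Ravi ∩ Chen ∩ Lars ∩ Beatriz ∩ Zara: 12:45–13:00.
Restricted to 11:00–15:45: 12:45–13:00.
Total common minutes: 15.

15 minutes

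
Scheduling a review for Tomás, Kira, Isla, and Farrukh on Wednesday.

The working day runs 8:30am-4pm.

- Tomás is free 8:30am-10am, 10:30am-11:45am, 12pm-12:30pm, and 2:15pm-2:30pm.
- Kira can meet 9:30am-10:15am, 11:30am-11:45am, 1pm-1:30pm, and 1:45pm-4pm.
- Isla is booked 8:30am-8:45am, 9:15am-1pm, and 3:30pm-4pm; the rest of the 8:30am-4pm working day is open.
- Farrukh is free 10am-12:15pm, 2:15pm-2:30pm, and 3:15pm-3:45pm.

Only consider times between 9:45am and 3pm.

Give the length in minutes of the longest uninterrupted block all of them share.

15 minutes

Isla free within 08:30–16:00: 08:45–09:15, 13:00–15:30.
Tomás ∩ Kira: 09:30–10:00, 11:30–11:45, 14:15–14:30.
Tomás ∩ Kira ∩ Isla: 14:15–14:30.
Tomás ∩ Kira ∩ Isla ∩ Farrukh: 14:15–14:30.
Restricted to 09:45–15:00: 14:15–14:30.
Single common window of 15 minutes.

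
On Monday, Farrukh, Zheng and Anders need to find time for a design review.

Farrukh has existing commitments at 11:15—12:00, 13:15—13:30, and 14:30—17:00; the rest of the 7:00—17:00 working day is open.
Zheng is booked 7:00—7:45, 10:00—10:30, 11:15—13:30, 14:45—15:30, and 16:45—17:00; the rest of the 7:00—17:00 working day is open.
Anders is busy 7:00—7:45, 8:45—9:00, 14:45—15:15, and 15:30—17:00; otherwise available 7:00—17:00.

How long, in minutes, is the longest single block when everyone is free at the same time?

60 minutes

Farrukh free within 07:00–17:00: 07:00–11:15, 12:00–13:15, 13:30–14:30.
Zheng free within 07:00–17:00: 07:45–10:00, 10:30–11:15, 13:30–14:45, 15:30–16:45.
Anders free within 07:00–17:00: 07:45–08:45, 09:00–14:45, 15:15–15:30.
Farrukh ∩ Zheng: 07:45–10:00, 10:30–11:15, 13:30–14:30.
Farrukh ∩ Zheng ∩ Anders: 07:45–08:45, 09:00–10:00, 10:30–11:15, 13:30–14:30.
Common window lengths: 60, 60, 45, 60 min; longest is 60.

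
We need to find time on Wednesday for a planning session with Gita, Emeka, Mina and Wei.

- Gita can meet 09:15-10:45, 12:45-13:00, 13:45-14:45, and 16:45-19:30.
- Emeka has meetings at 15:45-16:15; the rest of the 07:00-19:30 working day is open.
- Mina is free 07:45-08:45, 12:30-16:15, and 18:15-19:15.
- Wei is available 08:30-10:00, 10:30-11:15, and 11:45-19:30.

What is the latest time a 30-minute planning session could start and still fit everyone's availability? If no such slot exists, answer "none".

18:45

Emeka free within 07:00–19:30: 07:00–15:45, 16:15–19:30.
Gita ∩ Emeka: 09:15–10:45, 12:45–13:00, 13:45–14:45, 16:45–19:30.
Gita ∩ Emeka ∩ Mina: 12:45–13:00, 13:45–14:45, 18:15–19:15.
Gita ∩ Emeka ∩ Mina ∩ Wei: 12:45–13:00, 13:45–14:45, 18:15–19:15.
Windows ≥ 30 min: 13:45–14:45, 18:15–19:15.
Latest start in the last window 18:15–19:15 is 19:15 − 30 min = 18:45.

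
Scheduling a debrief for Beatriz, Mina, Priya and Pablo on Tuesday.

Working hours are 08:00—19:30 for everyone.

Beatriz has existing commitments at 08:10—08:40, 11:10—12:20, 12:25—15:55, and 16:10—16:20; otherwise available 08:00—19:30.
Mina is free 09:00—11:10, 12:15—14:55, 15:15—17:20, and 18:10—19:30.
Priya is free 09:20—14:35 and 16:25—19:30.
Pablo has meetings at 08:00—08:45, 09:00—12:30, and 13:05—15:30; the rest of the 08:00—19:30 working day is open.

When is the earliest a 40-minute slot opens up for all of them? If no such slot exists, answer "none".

Beatriz free within 08:00–19:30: 08:00–08:10, 08:40–11:10, 12:20–12:25, 15:55–16:10, 16:20–19:30.
Pablo free within 08:00–19:30: 08:45–09:00, 12:30–13:05, 15:30–19:30.
Beatriz ∩ Mina: 09:00–11:10, 12:20–12:25, 15:55–16:10, 16:20–17:20, 18:10–19:30.
Beatriz ∩ Mina ∩ Priya: 09:20–11:10, 12:20–12:25, 16:25–17:20, 18:10–19:30.
Beatriz ∩ Mina ∩ Priya ∩ Pablo: 16:25–17:20, 18:10–19:30.
Windows ≥ 40 min: 16:25–17:20, 18:10–19:30.
Earliest such window starts at 16:25.

16:25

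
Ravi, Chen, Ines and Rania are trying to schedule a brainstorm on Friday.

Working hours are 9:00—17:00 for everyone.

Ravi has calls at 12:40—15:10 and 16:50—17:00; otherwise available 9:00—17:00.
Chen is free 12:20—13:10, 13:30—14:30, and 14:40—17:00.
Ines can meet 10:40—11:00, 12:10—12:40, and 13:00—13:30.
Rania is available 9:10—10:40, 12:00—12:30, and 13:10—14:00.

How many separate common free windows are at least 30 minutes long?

0

Ravi free within 09:00–17:00: 09:00–12:40, 15:10–16:50.
Ravi ∩ Chen: 12:20–12:40, 15:10–16:50.
Ravi ∩ Chen ∩ Ines: 12:20–12:40.
Ravi ∩ Chen ∩ Ines ∩ Rania: 12:20–12:30.
Windows ≥ 30 min: (none).
That's 0 windows.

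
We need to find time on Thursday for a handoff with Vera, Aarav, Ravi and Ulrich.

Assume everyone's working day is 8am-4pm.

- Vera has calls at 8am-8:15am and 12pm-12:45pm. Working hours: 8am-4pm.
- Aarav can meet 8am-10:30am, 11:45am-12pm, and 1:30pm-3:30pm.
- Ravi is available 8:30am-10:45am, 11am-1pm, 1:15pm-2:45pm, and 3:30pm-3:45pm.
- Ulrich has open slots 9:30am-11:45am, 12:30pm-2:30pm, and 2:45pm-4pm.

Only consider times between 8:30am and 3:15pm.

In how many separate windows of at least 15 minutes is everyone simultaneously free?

2

Vera free within 08:00–16:00: 08:15–12:00, 12:45–16:00.
Vera ∩ Aarav: 08:15–10:30, 11:45–12:00, 13:30–15:30.
Vera ∩ Aarav ∩ Ravi: 08:30–10:30, 11:45–12:00, 13:30–14:45.
Vera ∩ Aarav ∩ Ravi ∩ Ulrich: 09:30–10:30, 13:30–14:30.
Restricted to 08:30–15:15: 09:30–10:30, 13:30–14:30.
Windows ≥ 15 min: 09:30–10:30, 13:30–14:30.
That's 2 windows.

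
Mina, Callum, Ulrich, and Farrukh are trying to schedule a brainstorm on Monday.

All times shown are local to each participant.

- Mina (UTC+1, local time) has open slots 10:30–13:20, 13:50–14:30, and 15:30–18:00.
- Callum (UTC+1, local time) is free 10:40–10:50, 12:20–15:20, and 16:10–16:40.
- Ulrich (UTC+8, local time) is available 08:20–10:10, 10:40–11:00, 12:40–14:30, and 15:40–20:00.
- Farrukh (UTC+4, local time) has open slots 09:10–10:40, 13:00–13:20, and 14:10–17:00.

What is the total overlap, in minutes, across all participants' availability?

40 minutes

Mina → UTC: 09:30–12:20, 12:50–13:30, 14:30–17:00.
Callum → UTC: 09:40–09:50, 11:20–14:20, 15:10–15:40.
Ulrich → UTC: 00:20–02:10, 02:40–03:00, 04:40–06:30, 07:40–12:00.
Farrukh → UTC: 05:10–06:40, 09:00–09:20, 10:10–13:00.
Mina ∩ Callum: 09:40–09:50, 11:20–12:20, 12:50–13:30, 15:10–15:40.
Mina ∩ Callum ∩ Ulrich: 09:40–09:50, 11:20–12:00.
Mina ∩ Callum ∩ Ulrich ∩ Farrukh: 11:20–12:00.
Total common minutes: 40.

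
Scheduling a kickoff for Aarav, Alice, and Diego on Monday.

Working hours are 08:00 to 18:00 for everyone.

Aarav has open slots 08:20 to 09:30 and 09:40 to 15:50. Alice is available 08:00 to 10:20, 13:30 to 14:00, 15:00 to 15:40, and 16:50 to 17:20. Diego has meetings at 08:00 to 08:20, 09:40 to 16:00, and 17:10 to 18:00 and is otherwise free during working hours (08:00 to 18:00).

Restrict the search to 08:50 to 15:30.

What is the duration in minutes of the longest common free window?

40 minutes

Diego free within 08:00–18:00: 08:20–09:40, 16:00–17:10.
Aarav ∩ Alice: 08:20–09:30, 09:40–10:20, 13:30–14:00, 15:00–15:40.
Aarav ∩ Alice ∩ Diego: 08:20–09:30.
Restricted to 08:50–15:30: 08:50–09:30.
Single common window of 40 minutes.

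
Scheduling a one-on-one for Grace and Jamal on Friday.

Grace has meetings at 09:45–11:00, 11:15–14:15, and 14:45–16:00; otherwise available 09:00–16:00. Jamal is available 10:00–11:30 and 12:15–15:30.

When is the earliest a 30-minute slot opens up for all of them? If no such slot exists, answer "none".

Grace free within 09:00–16:00: 09:00–09:45, 11:00–11:15, 14:15–14:45.
Grace ∩ Jamal: 11:00–11:15, 14:15–14:45.
Windows ≥ 30 min: 14:15–14:45.
Earliest such window starts at 14:15.

14:15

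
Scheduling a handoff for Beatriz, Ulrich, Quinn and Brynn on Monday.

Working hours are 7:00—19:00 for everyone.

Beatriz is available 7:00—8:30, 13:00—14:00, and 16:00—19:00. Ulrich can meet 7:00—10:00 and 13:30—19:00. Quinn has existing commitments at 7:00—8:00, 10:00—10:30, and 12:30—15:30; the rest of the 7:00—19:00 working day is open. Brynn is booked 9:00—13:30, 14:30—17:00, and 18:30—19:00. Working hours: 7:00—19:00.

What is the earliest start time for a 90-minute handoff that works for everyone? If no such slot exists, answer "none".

Quinn free within 07:00–19:00: 08:00–10:00, 10:30–12:30, 15:30–19:00.
Brynn free within 07:00–19:00: 07:00–09:00, 13:30–14:30, 17:00–18:30.
Beatriz ∩ Ulrich: 07:00–08:30, 13:30–14:00, 16:00–19:00.
Beatriz ∩ Ulrich ∩ Quinn: 08:00–08:30, 16:00–19:00.
Beatriz ∩ Ulrich ∩ Quinn ∩ Brynn: 08:00–08:30, 17:00–18:30.
Windows ≥ 90 min: 17:00–18:30.
Earliest such window starts at 17:00.

17:00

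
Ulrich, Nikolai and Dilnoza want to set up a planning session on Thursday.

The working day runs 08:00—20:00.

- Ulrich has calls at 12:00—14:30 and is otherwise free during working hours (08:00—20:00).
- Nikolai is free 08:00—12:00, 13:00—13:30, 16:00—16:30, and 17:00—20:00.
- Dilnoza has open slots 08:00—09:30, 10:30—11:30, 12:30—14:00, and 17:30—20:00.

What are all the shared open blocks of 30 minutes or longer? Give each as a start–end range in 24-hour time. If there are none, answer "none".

08:00–09:30, 10:30–11:30, 17:30–20:00

Ulrich free within 08:00–20:00: 08:00–12:00, 14:30–20:00.
Ulrich ∩ Nikolai: 08:00–12:00, 16:00–16:30, 17:00–20:00.
Ulrich ∩ Nikolai ∩ Dilnoza: 08:00–09:30, 10:30–11:30, 17:30–20:00.
Windows ≥ 30 min: 08:00–09:30, 10:30–11:30, 17:30–20:00.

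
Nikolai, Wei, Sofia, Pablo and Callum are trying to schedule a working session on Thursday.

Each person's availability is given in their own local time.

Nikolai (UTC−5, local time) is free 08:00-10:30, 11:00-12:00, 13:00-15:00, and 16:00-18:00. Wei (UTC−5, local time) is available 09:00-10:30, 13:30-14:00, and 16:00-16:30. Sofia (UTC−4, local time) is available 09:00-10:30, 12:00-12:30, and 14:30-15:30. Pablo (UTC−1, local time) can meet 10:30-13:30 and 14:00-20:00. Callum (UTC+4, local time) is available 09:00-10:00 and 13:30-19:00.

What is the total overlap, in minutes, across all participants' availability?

Nikolai → UTC: 13:00–15:30, 16:00–17:00, 18:00–20:00, 21:00–23:00.
Wei → UTC: 14:00–15:30, 18:30–19:00, 21:00–21:30.
Sofia → UTC: 13:00–14:30, 16:00–16:30, 18:30–19:30.
Pablo → UTC: 11:30–14:30, 15:00–21:00.
Callum → UTC: 05:00–06:00, 09:30–15:00.
Nikolai ∩ Wei: 14:00–15:30, 18:30–19:00, 21:00–21:30.
Nikolai ∩ Wei ∩ Sofia: 14:00–14:30, 18:30–19:00.
Nikolai ∩ Wei ∩ Sofia ∩ Pablo: 14:00–14:30, 18:30–19:00.
Nikolai ∩ Wei ∩ Sofia ∩ Pablo ∩ Callum: 14:00–14:30.
Total common minutes: 30.

30 minutes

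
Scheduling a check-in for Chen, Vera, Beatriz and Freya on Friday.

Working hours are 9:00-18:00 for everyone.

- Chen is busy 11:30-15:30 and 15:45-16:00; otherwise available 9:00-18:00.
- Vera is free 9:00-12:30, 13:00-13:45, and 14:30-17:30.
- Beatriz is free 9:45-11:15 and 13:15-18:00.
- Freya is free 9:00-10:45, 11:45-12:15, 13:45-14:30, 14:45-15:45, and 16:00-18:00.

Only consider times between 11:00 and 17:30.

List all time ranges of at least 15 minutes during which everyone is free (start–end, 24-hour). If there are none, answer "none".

Chen free within 09:00–18:00: 09:00–11:30, 15:30–15:45, 16:00–18:00.
Chen ∩ Vera: 09:00–11:30, 15:30–15:45, 16:00–17:30.
Chen ∩ Vera ∩ Beatriz: 09:45–11:15, 15:30–15:45, 16:00–17:30.
Chen ∩ Vera ∩ Beatriz ∩ Freya: 09:45–10:45, 15:30–15:45, 16:00–17:30.
Restricted to 11:00–17:30: 15:30–15:45, 16:00–17:30.
Windows ≥ 15 min: 15:30–15:45, 16:00–17:30.

15:30–15:45, 16:00–17:30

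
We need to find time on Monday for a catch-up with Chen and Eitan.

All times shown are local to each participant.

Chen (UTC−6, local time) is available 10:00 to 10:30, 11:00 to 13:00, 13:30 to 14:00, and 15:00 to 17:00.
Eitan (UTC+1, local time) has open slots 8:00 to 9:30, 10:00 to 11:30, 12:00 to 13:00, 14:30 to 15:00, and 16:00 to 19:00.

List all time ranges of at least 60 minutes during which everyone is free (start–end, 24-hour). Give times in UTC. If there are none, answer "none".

17:00–18:00

Chen → UTC: 16:00–16:30, 17:00–19:00, 19:30–20:00, 21:00–23:00.
Eitan → UTC: 07:00–08:30, 09:00–10:30, 11:00–12:00, 13:30–14:00, 15:00–18:00.
Chen ∩ Eitan: 16:00–16:30, 17:00–18:00.
Windows ≥ 60 min: 17:00–18:00.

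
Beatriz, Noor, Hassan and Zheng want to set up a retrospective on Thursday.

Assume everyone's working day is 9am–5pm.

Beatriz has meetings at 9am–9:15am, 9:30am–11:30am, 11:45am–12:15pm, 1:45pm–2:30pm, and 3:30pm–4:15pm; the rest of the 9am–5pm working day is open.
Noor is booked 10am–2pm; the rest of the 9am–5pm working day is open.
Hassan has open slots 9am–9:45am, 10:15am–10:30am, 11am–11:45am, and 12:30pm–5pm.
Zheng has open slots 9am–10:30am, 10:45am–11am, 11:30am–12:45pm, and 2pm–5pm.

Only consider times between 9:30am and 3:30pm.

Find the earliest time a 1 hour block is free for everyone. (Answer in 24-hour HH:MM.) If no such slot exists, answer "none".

Beatriz free within 09:00–17:00: 09:15–09:30, 11:30–11:45, 12:15–13:45, 14:30–15:30, 16:15–17:00.
Noor free within 09:00–17:00: 09:00–10:00, 14:00–17:00.
Beatriz ∩ Noor: 09:15–09:30, 14:30–15:30, 16:15–17:00.
Beatriz ∩ Noor ∩ Hassan: 09:15–09:30, 14:30–15:30, 16:15–17:00.
Beatriz ∩ Noor ∩ Hassan ∩ Zheng: 09:15–09:30, 14:30–15:30, 16:15–17:00.
Restricted to 09:30–15:30: 14:30–15:30.
Windows ≥ 60 min: 14:30–15:30.
Earliest such window starts at 14:30.

14:30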